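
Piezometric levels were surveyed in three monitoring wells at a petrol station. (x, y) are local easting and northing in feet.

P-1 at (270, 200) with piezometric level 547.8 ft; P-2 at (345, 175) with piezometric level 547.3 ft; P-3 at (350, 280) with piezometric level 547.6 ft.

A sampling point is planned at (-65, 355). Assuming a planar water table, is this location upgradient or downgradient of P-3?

upgradient

With h = a·x + b·y + c and P-1 as origin, the differences give:
  75·a + (-25)·b = -0.5
  80·a + 80·b = -0.2
Eliminate b (×80 and ×(-25), subtract): 8000·a = -45.00 → a = ∂h/∂x = -0.005625
Back-substitute: b = ∂h/∂y = +0.003125.
Head at (-65, 355) = 547.8 + (-0.005625)·(-335) + (+0.003125)·(155) = 550.17 ft.
That is higher than the 547.6 ft at P-3, so the point is upgradient.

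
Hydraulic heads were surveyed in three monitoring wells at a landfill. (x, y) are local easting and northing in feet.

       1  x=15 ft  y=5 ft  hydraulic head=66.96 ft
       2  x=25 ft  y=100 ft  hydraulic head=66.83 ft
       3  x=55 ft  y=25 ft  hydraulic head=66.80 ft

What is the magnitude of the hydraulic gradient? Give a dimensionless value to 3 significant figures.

Three-point gradient (reference 1): Δ to 2 = (10, 95, -0.13), Δ to 3 = (40, 20, -0.16).
∂h/∂x = -0.003500, ∂h/∂y = -0.0010000 (det = -3600).
|∇h| = √(-0.003500² + -0.0010000²) = 0.00364

0.00364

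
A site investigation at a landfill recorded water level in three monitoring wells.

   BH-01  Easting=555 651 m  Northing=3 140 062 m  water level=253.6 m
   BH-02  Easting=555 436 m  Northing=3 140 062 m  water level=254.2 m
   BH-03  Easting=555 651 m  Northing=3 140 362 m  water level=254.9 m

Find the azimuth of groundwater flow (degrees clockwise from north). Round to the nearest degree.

∂h/∂x = (254.2 − 253.6) / (555436 − 555651) = -0.002791
∂h/∂y = (254.9 − 253.6) / (3140362 − 3140062) = +0.004333
Flow direction (−∇h) has components (+0.002791 E, -0.004333 N).
Azimuth = atan2(E, N) = atan2(+0.002791, -0.004333) = 147.2° ≈ 147°.

147°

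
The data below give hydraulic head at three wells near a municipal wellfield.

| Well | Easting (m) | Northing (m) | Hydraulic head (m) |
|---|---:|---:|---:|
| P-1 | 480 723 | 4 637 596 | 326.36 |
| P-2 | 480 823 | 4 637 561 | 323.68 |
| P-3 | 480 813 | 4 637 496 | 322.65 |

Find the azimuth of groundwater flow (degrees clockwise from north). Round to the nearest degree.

133°

Three-point gradient (reference P-1): Δ to P-2 = (100, -35, -2.68), Δ to P-3 = (90, -100, -3.71).
∂h/∂x = -0.02017, ∂h/∂y = +0.01895 (det = -6850).
Flow direction (−∇h) has components (+0.02017 E, -0.01895 N).
Azimuth = atan2(E, N) = atan2(+0.02017, -0.01895) = 133.2° ≈ 133°.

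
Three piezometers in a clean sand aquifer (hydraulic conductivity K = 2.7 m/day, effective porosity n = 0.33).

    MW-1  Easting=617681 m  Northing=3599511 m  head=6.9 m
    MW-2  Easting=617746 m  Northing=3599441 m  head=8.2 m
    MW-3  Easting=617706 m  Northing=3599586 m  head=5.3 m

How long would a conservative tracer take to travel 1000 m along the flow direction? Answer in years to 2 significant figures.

With h = a·x + b·y + c and MW-1 as origin, the differences give:
  65·a + (-70)·b = +1.3
  25·a + 75·b = -1.6
Eliminate b (×75 and ×(-70), subtract): 6625·a = -14.50 → a = ∂h/∂x = -0.002189
Back-substitute: b = ∂h/∂y = -0.02060.
|∇h| = √(-0.002189² + -0.02060²) = 0.02072
Seepage velocity v = K·i/n = 2.7 × 0.02072 / 0.33 = 0.1695 m/day.
t = 1000 / 0.1695 = 5900 days = 16.2 years.

16 years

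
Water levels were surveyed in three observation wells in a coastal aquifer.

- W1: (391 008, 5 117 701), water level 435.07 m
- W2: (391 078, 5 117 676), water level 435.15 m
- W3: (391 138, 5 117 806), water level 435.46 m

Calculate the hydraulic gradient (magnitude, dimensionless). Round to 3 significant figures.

Differences from W1: to W2 (Δx, Δy, Δh) = (70, -25, +0.08); to W3 = (130, 105, +0.39).
Determinant of the coordinate differences = 70·105 − 130·(-25) = 10600.
∂h/∂x = [(+0.08)·105 − (+0.39)·(-25)] / 10600 = +0.001712
∂h/∂y = [70·(+0.39) − 130·(+0.08)] / 10600 = +0.001594
|∇h| = √(0.001712² + 0.001594²) = 0.002339

0.00234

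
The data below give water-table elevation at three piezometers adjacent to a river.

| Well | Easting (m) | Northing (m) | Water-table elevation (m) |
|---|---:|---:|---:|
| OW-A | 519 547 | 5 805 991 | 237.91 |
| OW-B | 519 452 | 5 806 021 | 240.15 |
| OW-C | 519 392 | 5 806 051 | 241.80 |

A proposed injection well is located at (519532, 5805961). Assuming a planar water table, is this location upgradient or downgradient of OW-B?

downgradient

Three-point gradient (reference OW-A): Δ to OW-B = (-95, 30, +2.24), Δ to OW-C = (-155, 60, +3.89).
∂h/∂x = -0.01686, ∂h/∂y = +0.02129 (det = -1050).
Head at (519532, 5805961) = 237.91 + (-0.01686)·(-15) + (+0.02129)·(-30) = 237.52 m.
That is lower than the 240.15 m at OW-B, so the point is downgradient.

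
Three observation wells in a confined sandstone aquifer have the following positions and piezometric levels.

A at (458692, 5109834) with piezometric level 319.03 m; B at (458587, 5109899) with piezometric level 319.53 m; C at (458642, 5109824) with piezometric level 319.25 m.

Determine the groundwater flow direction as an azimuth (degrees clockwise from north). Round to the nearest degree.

096°

With h = a·x + b·y + c and A as origin, the differences give:
  (-105)·a + 65·b = +0.50
  (-50)·a + (-10)·b = +0.22
Eliminate b (×(-10) and ×65, subtract): 4300·a = -19.300 → a = ∂h/∂x = -0.004488
Back-substitute: b = ∂h/∂y = +0.0004419.
Flow direction (−∇h) has components (+0.004488 E, -0.0004419 N).
Azimuth = atan2(E, N) = atan2(+0.004488, -0.0004419) = 95.6° ≈ 096°.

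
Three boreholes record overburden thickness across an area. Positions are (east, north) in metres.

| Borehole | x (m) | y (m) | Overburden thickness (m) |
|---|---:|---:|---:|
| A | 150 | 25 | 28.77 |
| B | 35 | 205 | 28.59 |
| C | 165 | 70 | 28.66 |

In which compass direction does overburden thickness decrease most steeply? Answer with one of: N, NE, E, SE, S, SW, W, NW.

Taking A as reference: B−A = (-115, 180, -0.18); C−A = (15, 45, -0.11).
Determinant of the coordinate differences = (-115)·45 − 15·180 = -7875.
∂d/∂x = [(-0.18)·45 − (-0.11)·180] / -7875 = -0.001486
∂d/∂y = [(-115)·(-0.11) − 15·(-0.18)] / -7875 = -0.001949
Steepest decrease is along −∇f = (+0.001486 E, +0.001949 N) → northeast.

NE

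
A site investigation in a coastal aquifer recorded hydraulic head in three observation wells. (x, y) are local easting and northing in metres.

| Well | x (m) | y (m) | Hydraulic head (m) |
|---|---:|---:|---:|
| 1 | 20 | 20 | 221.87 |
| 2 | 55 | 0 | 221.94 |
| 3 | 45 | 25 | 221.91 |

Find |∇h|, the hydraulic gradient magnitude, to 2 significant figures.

Differences from 1: to 2 (Δx, Δy, Δh) = (35, -20, +0.07); to 3 = (25, 5, +0.04).
Determinant of the coordinate differences = 35·5 − 25·(-20) = 675.
∂h/∂x = [(+0.07)·5 − (+0.04)·(-20)] / 675 = +0.001704
∂h/∂y = [35·(+0.04) − 25·(+0.07)] / 675 = -0.0005185
|∇h| = √(0.001704² + -0.0005185²) = 0.001781

0.0018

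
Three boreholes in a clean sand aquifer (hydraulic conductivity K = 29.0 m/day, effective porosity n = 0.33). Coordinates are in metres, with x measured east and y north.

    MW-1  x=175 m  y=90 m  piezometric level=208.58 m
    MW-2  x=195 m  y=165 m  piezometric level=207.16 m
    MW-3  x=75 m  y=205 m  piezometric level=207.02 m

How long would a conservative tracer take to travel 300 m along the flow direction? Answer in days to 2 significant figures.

190 days

With h = a·x + b·y + c and MW-1 as origin, the differences give:
  20·a + 75·b = -1.42
  (-100)·a + 115·b = -1.56
Eliminate b (×115 and ×75, subtract): 9800·a = -46.300 → a = ∂h/∂x = -0.004724
Back-substitute: b = ∂h/∂y = -0.01767.
|∇h| = √(-0.004724² + -0.01767²) = 0.01829
Seepage velocity v = K·i/n = 29.0 × 0.01829 / 0.33 = 1.607 m/day.
t = 300 / 1.607 = 186.7 days.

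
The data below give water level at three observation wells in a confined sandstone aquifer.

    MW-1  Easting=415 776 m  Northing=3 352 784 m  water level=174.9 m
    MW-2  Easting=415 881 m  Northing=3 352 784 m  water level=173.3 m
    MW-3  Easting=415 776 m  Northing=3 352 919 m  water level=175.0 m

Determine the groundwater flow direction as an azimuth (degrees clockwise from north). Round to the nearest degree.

∂h/∂x = (173.3 − 174.9) / (415881 − 415776) = -0.01524
∂h/∂y = (175.0 − 174.9) / (3352919 − 3352784) = +0.0007407
Flow direction (−∇h) has components (+0.01524 E, -0.0007407 N).
Azimuth = atan2(E, N) = atan2(+0.01524, -0.0007407) = 92.8° ≈ 093°.

093°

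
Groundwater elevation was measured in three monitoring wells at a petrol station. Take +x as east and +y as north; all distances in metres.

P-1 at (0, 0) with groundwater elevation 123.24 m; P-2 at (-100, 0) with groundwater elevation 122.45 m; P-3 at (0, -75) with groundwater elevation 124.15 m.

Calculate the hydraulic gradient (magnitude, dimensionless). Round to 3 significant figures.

0.0145

∂h/∂x = (122.45 − 123.24) / (-100 − 0) = +0.007900
∂h/∂y = (124.15 − 123.24) / (-75 − 0) = -0.01213
|∇h| = √(0.007900² + -0.01213²) = 0.01448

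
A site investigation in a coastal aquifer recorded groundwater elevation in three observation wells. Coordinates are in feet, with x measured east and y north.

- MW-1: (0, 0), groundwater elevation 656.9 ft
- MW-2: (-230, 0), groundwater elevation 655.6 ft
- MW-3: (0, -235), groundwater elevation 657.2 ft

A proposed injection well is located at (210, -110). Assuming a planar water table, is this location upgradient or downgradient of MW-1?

∂h/∂x = (655.6 − 656.9) / (-230 − 0) = +0.005652
∂h/∂y = (657.2 − 656.9) / (-235 − 0) = -0.001277
Head at (210, -110) = 656.9 + (+0.005652)·(210) + (-0.001277)·(-110) = 658.23 ft.
That is higher than the 656.9 ft at MW-1, so the point is upgradient.

upgradient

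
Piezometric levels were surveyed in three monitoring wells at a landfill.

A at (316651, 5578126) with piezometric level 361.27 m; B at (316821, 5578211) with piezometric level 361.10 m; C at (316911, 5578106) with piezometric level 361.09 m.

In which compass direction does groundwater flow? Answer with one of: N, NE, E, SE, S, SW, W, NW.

NE

With h = a·x + b·y + c and A as origin, the differences give:
  170·a + 85·b = -0.17
  260·a + (-20)·b = -0.18
Eliminate b (×(-20) and ×85, subtract): -25500·a = 18.700 → a = ∂h/∂x = -0.0007333
Back-substitute: b = ∂h/∂y = -0.0005333.
Flow = −∇h = (+0.0007333 east, +0.0005333 north), which points northeast.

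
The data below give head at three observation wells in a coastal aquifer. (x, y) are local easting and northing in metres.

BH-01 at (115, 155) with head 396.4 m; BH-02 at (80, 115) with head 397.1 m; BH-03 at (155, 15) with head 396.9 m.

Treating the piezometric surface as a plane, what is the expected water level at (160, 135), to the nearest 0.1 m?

Taking BH-01 as reference: BH-02−BH-01 = (-35, -40, +0.7); BH-03−BH-01 = (40, -140, +0.5).
Determinant of the coordinate differences = (-35)·(-140) − 40·(-40) = 6500.
∂h/∂x = [(+0.7)·(-140) − (+0.5)·(-40)] / 6500 = -0.01200
∂h/∂y = [(-35)·(+0.5) − 40·(+0.7)] / 6500 = -0.007000
h(160, 135) = 396.4 + (-0.01200)·(45) + (-0.007000)·(-20) = 396.4 -0.540 +0.140 = 396.000 m.

396.0 m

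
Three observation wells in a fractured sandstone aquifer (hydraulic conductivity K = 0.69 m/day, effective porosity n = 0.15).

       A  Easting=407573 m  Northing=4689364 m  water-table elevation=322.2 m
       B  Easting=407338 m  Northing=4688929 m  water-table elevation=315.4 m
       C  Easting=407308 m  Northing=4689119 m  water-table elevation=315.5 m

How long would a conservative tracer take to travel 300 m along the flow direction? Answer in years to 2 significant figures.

With h = a·x + b·y + c and A as origin, the differences give:
  (-235)·a + (-435)·b = -6.8
  (-265)·a + (-245)·b = -6.7
Eliminate b (×(-245) and ×(-435), subtract): -57700·a = -1248.50 → a = ∂h/∂x = +0.02164
Back-substitute: b = ∂h/∂y = +0.003943.
|∇h| = √(0.02164² + 0.003943²) = 0.022
Seepage velocity v = K·i/n = 0.69 × 0.022 / 0.15 = 0.1012 m/day.
t = 300 / 0.1012 = 2964 days = 8.11 years.

8.1 years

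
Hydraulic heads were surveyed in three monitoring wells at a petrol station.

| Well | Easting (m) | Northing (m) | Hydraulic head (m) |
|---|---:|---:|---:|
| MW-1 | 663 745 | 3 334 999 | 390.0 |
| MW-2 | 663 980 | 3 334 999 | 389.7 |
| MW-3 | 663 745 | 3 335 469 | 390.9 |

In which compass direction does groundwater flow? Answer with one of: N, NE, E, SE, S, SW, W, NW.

∂h/∂x = (389.7 − 390.0) / (663980 − 663745) = -0.001277
∂h/∂y = (390.9 − 390.0) / (3335469 − 3334999) = +0.001915
Flow = −∇h = (+0.001277 east, -0.001915 north), which points southeast.

SE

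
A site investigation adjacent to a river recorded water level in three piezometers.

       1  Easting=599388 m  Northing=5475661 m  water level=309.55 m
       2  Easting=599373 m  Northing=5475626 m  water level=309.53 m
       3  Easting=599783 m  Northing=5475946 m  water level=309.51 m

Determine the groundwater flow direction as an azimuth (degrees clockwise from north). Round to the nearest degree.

140°

With h = a·x + b·y + c and 1 as origin, the differences give:
  (-15)·a + (-35)·b = -0.02
  395·a + 285·b = -0.04
Eliminate b (×285 and ×(-35), subtract): 9550·a = -7.100 → a = ∂h/∂x = -0.0007435
Back-substitute: b = ∂h/∂y = +0.0008901.
Flow direction (−∇h) has components (+0.0007435 E, -0.0008901 N).
Azimuth = atan2(E, N) = atan2(+0.0007435, -0.0008901) = 140.1° ≈ 140°.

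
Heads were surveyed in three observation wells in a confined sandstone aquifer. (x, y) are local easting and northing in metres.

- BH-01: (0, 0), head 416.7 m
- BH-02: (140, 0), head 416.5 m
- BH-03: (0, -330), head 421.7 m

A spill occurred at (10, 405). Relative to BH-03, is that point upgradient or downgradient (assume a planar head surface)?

downgradient

∂h/∂x = (416.5 − 416.7) / (140 − 0) = -0.001429
∂h/∂y = (421.7 − 416.7) / (-330 − 0) = -0.01515
Head at (10, 405) = 416.7 + (-0.001429)·(10) + (-0.01515)·(405) = 410.55 m.
That is lower than the 421.7 m at BH-03, so the point is downgradient.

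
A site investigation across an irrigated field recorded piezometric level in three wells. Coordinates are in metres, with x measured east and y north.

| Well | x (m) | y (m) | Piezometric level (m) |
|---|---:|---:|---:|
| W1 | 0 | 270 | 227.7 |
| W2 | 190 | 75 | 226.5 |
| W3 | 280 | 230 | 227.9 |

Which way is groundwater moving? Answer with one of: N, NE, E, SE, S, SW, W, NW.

With h = a·x + b·y + c and W1 as origin, the differences give:
  190·a + (-195)·b = -1.2
  280·a + (-40)·b = +0.2
Eliminate b (×(-40) and ×(-195), subtract): 47000·a = 87.00 → a = ∂h/∂x = +0.001851
Back-substitute: b = ∂h/∂y = +0.007957.
Flow = −∇h = (-0.001851 east, -0.007957 north), which points south.

S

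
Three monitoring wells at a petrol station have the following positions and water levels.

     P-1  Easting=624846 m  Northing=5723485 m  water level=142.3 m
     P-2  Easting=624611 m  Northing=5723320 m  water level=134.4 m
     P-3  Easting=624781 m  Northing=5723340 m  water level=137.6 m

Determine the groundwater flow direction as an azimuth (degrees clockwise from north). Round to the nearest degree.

With h = a·x + b·y + c and P-1 as origin, the differences give:
  (-235)·a + (-165)·b = -7.9
  (-65)·a + (-145)·b = -4.7
Eliminate b (×(-145) and ×(-165), subtract): 23350·a = 370.00 → a = ∂h/∂x = +0.01585
Back-substitute: b = ∂h/∂y = +0.02531.
Flow direction (−∇h) has components (-0.01585 E, -0.02531 N).
Azimuth = atan2(E, N) = atan2(-0.01585, -0.02531) = 212.0° ≈ 212°.

212°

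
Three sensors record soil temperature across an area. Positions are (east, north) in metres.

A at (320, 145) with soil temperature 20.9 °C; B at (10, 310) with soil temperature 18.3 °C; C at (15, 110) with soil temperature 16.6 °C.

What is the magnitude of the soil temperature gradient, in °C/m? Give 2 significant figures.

0.016 °C/m

With T = a·x + b·y + c and A as origin, the differences give:
  (-310)·a + 165·b = -2.6
  (-305)·a + (-35)·b = -4.3
Eliminate b (×(-35) and ×165, subtract): 61175·a = 800.50 → a = ∂T/∂x = +0.01309
Back-substitute: b = ∂T/∂y = +0.008827.
|∇f| = √(0.01309² + 0.008827²) = 0.01579 °C/m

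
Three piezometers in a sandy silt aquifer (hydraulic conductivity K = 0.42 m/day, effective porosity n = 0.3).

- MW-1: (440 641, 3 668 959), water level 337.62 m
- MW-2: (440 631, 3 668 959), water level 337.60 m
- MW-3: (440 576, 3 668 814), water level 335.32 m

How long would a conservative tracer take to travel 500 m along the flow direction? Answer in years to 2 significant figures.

65 years

Differences from MW-1: to MW-2 (Δx, Δy, Δh) = (-10, 0, -0.02); to MW-3 = (-65, -145, -2.30).
Determinant of the coordinate differences = (-10)·(-145) − (-65)·0 = 1450.
∂h/∂x = [(-0.02)·(-145) − (-2.30)·0] / 1450 = +0.002000
∂h/∂y = [(-10)·(-2.30) − (-65)·(-0.02)] / 1450 = +0.01497
|∇h| = √(0.002000² + 0.01497²) = 0.0151
Seepage velocity v = K·i/n = 0.42 × 0.0151 / 0.3 = 0.02114 m/day.
t = 500 / 0.02114 = 2.365e+04 days = 64.8 years.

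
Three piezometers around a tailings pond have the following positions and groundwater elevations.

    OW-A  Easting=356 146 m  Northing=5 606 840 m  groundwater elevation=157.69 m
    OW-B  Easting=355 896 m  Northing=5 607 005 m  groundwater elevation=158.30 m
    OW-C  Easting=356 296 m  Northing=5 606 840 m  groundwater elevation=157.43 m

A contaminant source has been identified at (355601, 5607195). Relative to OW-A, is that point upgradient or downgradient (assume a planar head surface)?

Differences from OW-A: to OW-B (Δx, Δy, Δh) = (-250, 165, +0.61); to OW-C = (150, 0, -0.26).
Solve a·Δx + b·Δy = Δh: det = (-250)·0 − 150·165 = -24750.
∂h/∂x = [(+0.61)·0 − (-0.26)·165] / -24750 = -0.001733
∂h/∂y = [(-250)·(-0.26) − 150·(+0.61)] / -24750 = +0.001071
Head at (355601, 5607195) = 157.69 + (-0.001733)·(-545) + (+0.001071)·(355) = 159.01 m.
That is higher than the 157.69 m at OW-A, so the point is upgradient.

upgradient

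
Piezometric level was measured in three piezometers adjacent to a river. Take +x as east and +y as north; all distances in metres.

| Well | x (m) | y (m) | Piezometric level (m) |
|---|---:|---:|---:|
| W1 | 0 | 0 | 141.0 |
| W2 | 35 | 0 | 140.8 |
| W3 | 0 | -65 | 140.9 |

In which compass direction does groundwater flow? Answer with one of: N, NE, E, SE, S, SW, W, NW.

E

∂h/∂x = (140.8 − 141.0) / (35 − 0) = -0.005714
∂h/∂y = (140.9 − 141.0) / (-65 − 0) = +0.001538
Flow = −∇h = (+0.005714 east, -0.001538 north), which points east.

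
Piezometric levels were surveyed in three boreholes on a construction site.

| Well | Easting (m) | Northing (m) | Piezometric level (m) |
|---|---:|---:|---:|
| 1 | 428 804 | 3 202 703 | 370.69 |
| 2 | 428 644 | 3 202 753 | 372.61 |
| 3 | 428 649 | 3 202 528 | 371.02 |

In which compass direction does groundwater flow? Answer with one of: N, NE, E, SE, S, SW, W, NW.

Taking 1 as reference: 2−1 = (-160, 50, +1.92); 3−1 = (-155, -175, +0.33).
Determinant of the coordinate differences = (-160)·(-175) − (-155)·50 = 35750.
∂h/∂x = [(+1.92)·(-175) − (+0.33)·50] / 35750 = -0.009860
∂h/∂y = [(-160)·(+0.33) − (-155)·(+1.92)] / 35750 = +0.006848
Flow = −∇h = (+0.009860 east, -0.006848 north), which points southeast.

SE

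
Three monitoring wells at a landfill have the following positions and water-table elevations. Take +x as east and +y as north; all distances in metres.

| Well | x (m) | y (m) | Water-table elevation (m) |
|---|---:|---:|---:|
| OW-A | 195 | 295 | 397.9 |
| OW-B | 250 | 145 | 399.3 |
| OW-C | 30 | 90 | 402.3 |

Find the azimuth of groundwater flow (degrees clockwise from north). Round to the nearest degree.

038°

With h = a·x + b·y + c and OW-A as origin, the differences give:
  55·a + (-150)·b = +1.4
  (-165)·a + (-205)·b = +4.4
Eliminate b (×(-205) and ×(-150), subtract): -36025·a = 373.00 → a = ∂h/∂x = -0.01035
Back-substitute: b = ∂h/∂y = -0.01313.
Flow direction (−∇h) has components (+0.01035 E, +0.01313 N).
Azimuth = atan2(E, N) = atan2(+0.01035, +0.01313) = 38.3° ≈ 038°.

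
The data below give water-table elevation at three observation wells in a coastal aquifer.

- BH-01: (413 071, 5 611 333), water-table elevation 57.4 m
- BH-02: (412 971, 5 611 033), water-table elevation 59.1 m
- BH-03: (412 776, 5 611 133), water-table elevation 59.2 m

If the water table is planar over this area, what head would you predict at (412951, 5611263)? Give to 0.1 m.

With h = a·x + b·y + c and BH-01 as origin, the differences give:
  (-100)·a + (-300)·b = +1.7
  (-295)·a + (-200)·b = +1.8
Eliminate b (×(-200) and ×(-300), subtract): -68500·a = 200.00 → a = ∂h/∂x = -0.002920
Back-substitute: b = ∂h/∂y = -0.004693.
h(412951, 5611263) = 57.4 + (-0.002920)·(-120) + (-0.004693)·(-70) = 57.4 +0.350 +0.329 = 58.079 m.

58.1 m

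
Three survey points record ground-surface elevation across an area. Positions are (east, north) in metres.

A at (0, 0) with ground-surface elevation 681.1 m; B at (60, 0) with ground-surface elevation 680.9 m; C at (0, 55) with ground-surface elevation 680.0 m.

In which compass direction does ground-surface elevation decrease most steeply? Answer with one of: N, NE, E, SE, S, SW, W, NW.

∂z/∂x = (680.9 − 681.1) / (60 − 0) = -0.003333
∂z/∂y = (680.0 − 681.1) / (55 − 0) = -0.02000
Steepest decrease is along −∇f = (+0.003333 E, +0.02000 N) → north.

N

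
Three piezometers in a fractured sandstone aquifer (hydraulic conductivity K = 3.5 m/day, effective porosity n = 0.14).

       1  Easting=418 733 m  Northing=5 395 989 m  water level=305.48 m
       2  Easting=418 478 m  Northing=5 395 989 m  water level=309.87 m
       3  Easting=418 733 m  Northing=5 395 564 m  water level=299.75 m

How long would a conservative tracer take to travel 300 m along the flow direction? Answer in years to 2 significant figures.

∂h/∂x = (309.87 − 305.48) / (418478 − 418733) = -0.01722
∂h/∂y = (299.75 − 305.48) / (5395564 − 5395989) = +0.01348
|∇h| = √(-0.01722² + 0.01348²) = 0.02187
Seepage velocity v = K·i/n = 3.5 × 0.02187 / 0.14 = 0.5467 m/day.
t = 300 / 0.5467 = 548.7 days = 1.5 years.

1.5 years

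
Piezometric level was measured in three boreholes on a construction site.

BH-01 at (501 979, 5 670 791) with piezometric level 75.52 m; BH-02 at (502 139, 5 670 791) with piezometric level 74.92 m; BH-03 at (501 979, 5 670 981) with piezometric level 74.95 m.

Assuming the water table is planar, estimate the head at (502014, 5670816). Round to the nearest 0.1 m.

75.3 m

∂h/∂x = (74.92 − 75.52) / (502139 − 501979) = -0.003750
∂h/∂y = (74.95 − 75.52) / (5670981 − 5670791) = -0.003000
h(502014, 5670816) = 75.52 + (-0.003750)·(35) + (-0.003000)·(25) = 75.52 -0.131 -0.075 = 75.314 m.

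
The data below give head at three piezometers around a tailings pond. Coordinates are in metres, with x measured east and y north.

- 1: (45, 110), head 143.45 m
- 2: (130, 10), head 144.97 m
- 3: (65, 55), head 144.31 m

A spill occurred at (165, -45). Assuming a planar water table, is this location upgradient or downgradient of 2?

upgradient

With h = a·x + b·y + c and 1 as origin, the differences give:
  85·a + (-100)·b = +1.52
  20·a + (-55)·b = +0.86
Eliminate b (×(-55) and ×(-100), subtract): -2675·a = 2.400 → a = ∂h/∂x = -0.0008972
Back-substitute: b = ∂h/∂y = -0.01596.
Head at (165, -45) = 143.45 + (-0.0008972)·(120) + (-0.01596)·(-155) = 145.82 m.
That is higher than the 144.97 m at 2, so the point is upgradient.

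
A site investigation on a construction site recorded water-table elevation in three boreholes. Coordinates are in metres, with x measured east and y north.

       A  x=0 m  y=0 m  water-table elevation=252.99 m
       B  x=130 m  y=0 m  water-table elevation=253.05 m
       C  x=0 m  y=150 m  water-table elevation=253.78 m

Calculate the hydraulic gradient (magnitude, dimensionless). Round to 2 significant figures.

0.0053

∂h/∂x = (253.05 − 252.99) / (130 − 0) = +0.0004615
∂h/∂y = (253.78 − 252.99) / (150 − 0) = +0.005267
|∇h| = √(0.0004615² + 0.005267²) = 0.005287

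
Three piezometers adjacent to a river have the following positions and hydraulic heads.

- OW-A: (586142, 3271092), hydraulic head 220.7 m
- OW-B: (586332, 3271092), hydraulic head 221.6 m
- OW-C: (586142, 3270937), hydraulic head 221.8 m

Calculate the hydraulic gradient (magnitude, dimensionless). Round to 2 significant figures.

0.0085

∂h/∂x = (221.6 − 220.7) / (586332 − 586142) = +0.004737
∂h/∂y = (221.8 − 220.7) / (3270937 − 3271092) = -0.007097
|∇h| = √(0.004737² + -0.007097²) = 0.008533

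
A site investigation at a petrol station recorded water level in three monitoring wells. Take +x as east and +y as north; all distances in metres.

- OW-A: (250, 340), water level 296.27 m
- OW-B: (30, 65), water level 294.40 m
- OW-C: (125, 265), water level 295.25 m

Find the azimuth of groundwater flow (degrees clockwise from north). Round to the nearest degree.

266°

Differences from OW-A: to OW-B (Δx, Δy, Δh) = (-220, -275, -1.87); to OW-C = (-125, -75, -1.02).
Determinant of the coordinate differences = (-220)·(-75) − (-125)·(-275) = -17875.
∂h/∂x = [(-1.87)·(-75) − (-1.02)·(-275)] / -17875 = +0.007846
∂h/∂y = [(-220)·(-1.02) − (-125)·(-1.87)] / -17875 = +0.0005231
Flow direction (−∇h) has components (-0.007846 E, -0.0005231 N).
Azimuth = atan2(E, N) = atan2(-0.007846, -0.0005231) = 266.2° ≈ 266°.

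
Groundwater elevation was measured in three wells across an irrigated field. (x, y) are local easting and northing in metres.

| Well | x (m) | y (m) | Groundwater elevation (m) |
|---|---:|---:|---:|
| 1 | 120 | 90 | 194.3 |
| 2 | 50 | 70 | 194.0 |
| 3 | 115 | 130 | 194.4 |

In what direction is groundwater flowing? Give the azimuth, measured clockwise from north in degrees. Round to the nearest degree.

230°

Taking 1 as reference: 2−1 = (-70, -20, -0.3); 3−1 = (-5, 40, +0.1).
Solve a·Δx + b·Δy = Δh: det = (-70)·40 − (-5)·(-20) = -2900.
∂h/∂x = [(-0.3)·40 − (+0.1)·(-20)] / -2900 = +0.003448
∂h/∂y = [(-70)·(+0.1) − (-5)·(-0.3)] / -2900 = +0.002931
Flow direction (−∇h) has components (-0.003448 E, -0.002931 N).
Azimuth = atan2(E, N) = atan2(-0.003448, -0.002931) = 229.6° ≈ 230°.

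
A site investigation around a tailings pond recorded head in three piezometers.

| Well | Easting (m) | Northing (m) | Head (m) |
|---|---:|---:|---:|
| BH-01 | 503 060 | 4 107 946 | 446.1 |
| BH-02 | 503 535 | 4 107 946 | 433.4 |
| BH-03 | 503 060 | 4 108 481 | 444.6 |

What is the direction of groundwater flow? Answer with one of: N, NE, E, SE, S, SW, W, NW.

E

∂h/∂x = (433.4 − 446.1) / (503535 − 503060) = -0.02674
∂h/∂y = (444.6 − 446.1) / (4108481 − 4107946) = -0.002804
Flow = −∇h = (+0.02674 east, +0.002804 north), which points east.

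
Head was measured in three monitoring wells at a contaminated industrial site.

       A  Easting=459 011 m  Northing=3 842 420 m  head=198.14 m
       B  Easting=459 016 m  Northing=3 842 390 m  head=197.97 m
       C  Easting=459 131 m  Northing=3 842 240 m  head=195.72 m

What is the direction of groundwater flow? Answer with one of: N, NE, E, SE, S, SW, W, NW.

E

With h = a·x + b·y + c and A as origin, the differences give:
  5·a + (-30)·b = -0.17
  120·a + (-180)·b = -2.42
Eliminate b (×(-180) and ×(-30), subtract): 2700·a = -42.000 → a = ∂h/∂x = -0.01556
Back-substitute: b = ∂h/∂y = +0.003074.
Flow = −∇h = (+0.01556 east, -0.003074 north), which points east.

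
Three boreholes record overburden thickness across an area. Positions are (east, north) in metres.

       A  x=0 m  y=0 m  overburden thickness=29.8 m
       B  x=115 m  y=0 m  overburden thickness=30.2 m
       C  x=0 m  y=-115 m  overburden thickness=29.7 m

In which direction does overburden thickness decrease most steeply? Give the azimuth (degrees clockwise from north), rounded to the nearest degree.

∂d/∂x = (30.2 − 29.8) / (115 − 0) = +0.003478
∂d/∂y = (29.7 − 29.8) / (-115 − 0) = +0.0008696
Steepest decrease is along −∇f: components (-0.003478 E, -0.0008696 N).
Azimuth = atan2(-0.003478, -0.0008696) = 256.0° ≈ 256°.

256°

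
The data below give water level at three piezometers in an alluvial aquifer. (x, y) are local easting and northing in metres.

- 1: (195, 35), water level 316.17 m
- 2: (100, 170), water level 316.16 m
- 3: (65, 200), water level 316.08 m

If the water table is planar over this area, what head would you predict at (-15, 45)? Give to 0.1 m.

Taking 1 as reference: 2−1 = (-95, 135, -0.01); 3−1 = (-130, 165, -0.09).
Solve a·Δx + b·Δy = Δh: det = (-95)·165 − (-130)·135 = 1875.
∂h/∂x = [(-0.01)·165 − (-0.09)·135] / 1875 = +0.005600
∂h/∂y = [(-95)·(-0.09) − (-130)·(-0.01)] / 1875 = +0.003867
h(-15, 45) = 316.17 + (+0.005600)·(-210) + (+0.003867)·(10) = 316.17 -1.176 +0.039 = 315.033 m.

315.0 m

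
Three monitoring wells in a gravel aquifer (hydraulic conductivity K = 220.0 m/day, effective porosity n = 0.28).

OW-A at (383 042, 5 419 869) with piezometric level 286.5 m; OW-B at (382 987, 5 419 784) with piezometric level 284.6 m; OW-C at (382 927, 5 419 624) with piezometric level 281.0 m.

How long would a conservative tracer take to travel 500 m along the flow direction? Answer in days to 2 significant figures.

Differences from OW-A: to OW-B (Δx, Δy, Δh) = (-55, -85, -1.9); to OW-C = (-115, -245, -5.5).
Determinant of the coordinate differences = (-55)·(-245) − (-115)·(-85) = 3700.
∂h/∂x = [(-1.9)·(-245) − (-5.5)·(-85)] / 3700 = -0.0005405
∂h/∂y = [(-55)·(-5.5) − (-115)·(-1.9)] / 3700 = +0.02270
|∇h| = √(-0.0005405² + 0.02270²) = 0.02271
Seepage velocity v = K·i/n = 220.0 × 0.02271 / 0.28 = 17.84 m/day.
t = 500 / 17.84 = 28.03 days.

28 days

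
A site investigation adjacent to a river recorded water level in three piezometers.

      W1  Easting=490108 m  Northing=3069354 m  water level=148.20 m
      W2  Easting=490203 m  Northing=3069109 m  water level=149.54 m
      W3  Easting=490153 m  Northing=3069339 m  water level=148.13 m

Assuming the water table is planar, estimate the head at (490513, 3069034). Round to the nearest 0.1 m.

Taking W1 as reference: W2−W1 = (95, -245, +1.34); W3−W1 = (45, -15, -0.07).
Determinant of the coordinate differences = 95·(-15) − 45·(-245) = 9600.
∂h/∂x = [(+1.34)·(-15) − (-0.07)·(-245)] / 9600 = -0.003880
∂h/∂y = [95·(-0.07) − 45·(+1.34)] / 9600 = -0.006974
h(490513, 3069034) = 148.20 + (-0.003880)·(405) + (-0.006974)·(-320) = 148.20 -1.571 +2.232 = 148.860 m.

148.9 m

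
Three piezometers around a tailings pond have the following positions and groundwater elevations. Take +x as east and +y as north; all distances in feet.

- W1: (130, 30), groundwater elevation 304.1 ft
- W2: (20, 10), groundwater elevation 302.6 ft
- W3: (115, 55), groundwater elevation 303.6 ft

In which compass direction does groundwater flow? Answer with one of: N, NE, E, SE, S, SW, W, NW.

NW

With h = a·x + b·y + c and W1 as origin, the differences give:
  (-110)·a + (-20)·b = -1.5
  (-15)·a + 25·b = -0.5
Eliminate b (×25 and ×(-20), subtract): -3050·a = -47.50 → a = ∂h/∂x = +0.01557
Back-substitute: b = ∂h/∂y = -0.01066.
Flow = −∇h = (-0.01557 east, +0.01066 north), which points northwest.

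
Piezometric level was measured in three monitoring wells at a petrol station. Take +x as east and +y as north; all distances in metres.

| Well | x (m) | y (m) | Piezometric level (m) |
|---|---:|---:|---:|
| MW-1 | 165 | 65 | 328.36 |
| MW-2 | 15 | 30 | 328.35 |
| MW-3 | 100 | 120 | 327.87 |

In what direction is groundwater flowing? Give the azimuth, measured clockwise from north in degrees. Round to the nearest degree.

346°

Taking MW-1 as reference: MW-2−MW-1 = (-150, -35, -0.01); MW-3−MW-1 = (-65, 55, -0.49).
Solve a·Δx + b·Δy = Δh: det = (-150)·55 − (-65)·(-35) = -10525.
∂h/∂x = [(-0.01)·55 − (-0.49)·(-35)] / -10525 = +0.001682
∂h/∂y = [(-150)·(-0.49) − (-65)·(-0.01)] / -10525 = -0.006922
Flow direction (−∇h) has components (-0.001682 E, +0.006922 N).
Azimuth = atan2(E, N) = atan2(-0.001682, +0.006922) = 346.3° ≈ 346°.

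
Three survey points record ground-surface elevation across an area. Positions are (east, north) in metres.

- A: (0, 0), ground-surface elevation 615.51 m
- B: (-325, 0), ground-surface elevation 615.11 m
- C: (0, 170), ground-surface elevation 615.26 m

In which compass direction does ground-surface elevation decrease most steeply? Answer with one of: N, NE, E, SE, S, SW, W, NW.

NW

∂z/∂x = (615.11 − 615.51) / (-325 − 0) = +0.001231
∂z/∂y = (615.26 − 615.51) / (170 − 0) = -0.001471
Steepest decrease is along −∇f = (-0.001231 E, +0.001471 N) → northwest.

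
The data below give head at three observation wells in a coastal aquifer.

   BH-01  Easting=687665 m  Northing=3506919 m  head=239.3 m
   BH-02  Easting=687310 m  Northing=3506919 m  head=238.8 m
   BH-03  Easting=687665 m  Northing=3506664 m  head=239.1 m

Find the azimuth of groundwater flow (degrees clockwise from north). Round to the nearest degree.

∂h/∂x = (238.8 − 239.3) / (687310 − 687665) = +0.001408
∂h/∂y = (239.1 − 239.3) / (3506664 − 3506919) = +0.0007843
Flow direction (−∇h) has components (-0.001408 E, -0.0007843 N).
Azimuth = atan2(E, N) = atan2(-0.001408, -0.0007843) = 240.9° ≈ 241°.

241°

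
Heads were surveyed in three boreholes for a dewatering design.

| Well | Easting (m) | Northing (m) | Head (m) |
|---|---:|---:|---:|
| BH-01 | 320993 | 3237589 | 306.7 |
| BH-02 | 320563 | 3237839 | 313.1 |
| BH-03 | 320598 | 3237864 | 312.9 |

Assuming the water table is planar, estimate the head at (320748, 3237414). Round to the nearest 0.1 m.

308.1 m

With h = a·x + b·y + c and BH-01 as origin, the differences give:
  (-430)·a + 250·b = +6.4
  (-395)·a + 275·b = +6.2
Eliminate b (×275 and ×250, subtract): -19500·a = 210.00 → a = ∂h/∂x = -0.01077
Back-substitute: b = ∂h/∂y = +0.007077.
h(320748, 3237414) = 306.7 + (-0.01077)·(-245) + (+0.007077)·(-175) = 306.7 +2.638 -1.238 = 308.100 m.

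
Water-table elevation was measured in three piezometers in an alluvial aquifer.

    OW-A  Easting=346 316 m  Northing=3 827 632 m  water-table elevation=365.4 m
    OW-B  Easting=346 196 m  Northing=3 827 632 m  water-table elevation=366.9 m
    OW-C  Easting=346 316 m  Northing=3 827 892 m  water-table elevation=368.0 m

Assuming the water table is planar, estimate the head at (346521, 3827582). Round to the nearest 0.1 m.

362.3 m

∂h/∂x = (366.9 − 365.4) / (346196 − 346316) = -0.01250
∂h/∂y = (368.0 − 365.4) / (3827892 − 3827632) = +0.01000
h(346521, 3827582) = 365.4 + (-0.01250)·(205) + (+0.01000)·(-50) = 365.4 -2.562 -0.500 = 362.338 m.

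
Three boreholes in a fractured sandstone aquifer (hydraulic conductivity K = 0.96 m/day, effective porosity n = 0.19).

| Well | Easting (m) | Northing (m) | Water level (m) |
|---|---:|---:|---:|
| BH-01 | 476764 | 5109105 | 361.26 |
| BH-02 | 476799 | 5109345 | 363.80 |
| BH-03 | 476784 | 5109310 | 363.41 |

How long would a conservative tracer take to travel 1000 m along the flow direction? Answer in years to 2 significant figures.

Differences from BH-01: to BH-02 (Δx, Δy, Δh) = (35, 240, +2.54); to BH-03 = (20, 205, +2.15).
Determinant of the coordinate differences = 35·205 − 20·240 = 2375.
∂h/∂x = [(+2.54)·205 − (+2.15)·240] / 2375 = +0.001979
∂h/∂y = [35·(+2.15) − 20·(+2.54)] / 2375 = +0.01029
|∇h| = √(0.001979² + 0.01029²) = 0.01048
Seepage velocity v = K·i/n = 0.96 × 0.01048 / 0.19 = 0.05295 m/day.
t = 1000 / 0.05295 = 1.889e+04 days = 51.7 years.

52 years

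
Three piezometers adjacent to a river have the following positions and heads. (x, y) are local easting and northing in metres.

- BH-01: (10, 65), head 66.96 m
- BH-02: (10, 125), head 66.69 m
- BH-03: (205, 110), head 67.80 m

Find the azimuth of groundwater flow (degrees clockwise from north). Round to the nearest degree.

Taking BH-01 as reference: BH-02−BH-01 = (0, 60, -0.27); BH-03−BH-01 = (195, 45, +0.84).
Determinant of the coordinate differences = 0·45 − 195·60 = -11700.
∂h/∂x = [(-0.27)·45 − (+0.84)·60] / -11700 = +0.005346
∂h/∂y = [0·(+0.84) − 195·(-0.27)] / -11700 = -0.004500
Flow direction (−∇h) has components (-0.005346 E, +0.004500 N).
Azimuth = atan2(E, N) = atan2(-0.005346, +0.004500) = 310.1° ≈ 310°.

310°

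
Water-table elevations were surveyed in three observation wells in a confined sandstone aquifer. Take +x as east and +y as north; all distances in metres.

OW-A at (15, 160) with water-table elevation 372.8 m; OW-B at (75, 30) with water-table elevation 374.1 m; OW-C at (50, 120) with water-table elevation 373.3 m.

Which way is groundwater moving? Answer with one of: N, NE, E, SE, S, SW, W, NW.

NW

Three-point gradient (reference OW-A): Δ to OW-B = (60, -130, +1.3), Δ to OW-C = (35, -40, +0.5).
∂h/∂x = +0.006047, ∂h/∂y = -0.007209 (det = 2150).
Flow = −∇h = (-0.006047 east, +0.007209 north), which points northwest.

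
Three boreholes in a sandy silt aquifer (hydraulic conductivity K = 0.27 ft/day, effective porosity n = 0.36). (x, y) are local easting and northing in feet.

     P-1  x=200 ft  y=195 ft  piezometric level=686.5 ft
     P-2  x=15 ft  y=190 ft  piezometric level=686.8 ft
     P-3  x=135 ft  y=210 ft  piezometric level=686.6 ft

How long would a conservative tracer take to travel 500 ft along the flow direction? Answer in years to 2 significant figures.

1100 years

With h = a·x + b·y + c and P-1 as origin, the differences give:
  (-185)·a + (-5)·b = +0.3
  (-65)·a + 15·b = +0.1
Eliminate b (×15 and ×(-5), subtract): -3100·a = 5.00 → a = ∂h/∂x = -0.001613
Back-substitute: b = ∂h/∂y = -0.0003226.
|∇h| = √(-0.001613² + -0.0003226²) = 0.001645
Seepage velocity v = K·i/n = 0.27 × 0.001645 / 0.36 = 0.001234 ft/day.
t = 500 / 0.001234 = 4.052e+05 days = 1.11e+03 years.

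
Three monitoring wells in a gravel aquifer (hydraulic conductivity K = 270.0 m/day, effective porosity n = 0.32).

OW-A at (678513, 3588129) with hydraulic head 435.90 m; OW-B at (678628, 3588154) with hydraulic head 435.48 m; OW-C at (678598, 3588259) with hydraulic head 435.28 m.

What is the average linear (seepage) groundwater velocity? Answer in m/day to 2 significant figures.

3.5 m/day

Three-point gradient (reference OW-A): Δ to OW-B = (115, 25, -0.42), Δ to OW-C = (85, 130, -0.62).
∂h/∂x = -0.003049, ∂h/∂y = -0.002776 (det = 12825).
|∇h| = √(-0.003049² + -0.002776²) = 0.004123
Seepage velocity v = K·i/n = 270.0 × 0.004123 / 0.32 = 3.479 m/day.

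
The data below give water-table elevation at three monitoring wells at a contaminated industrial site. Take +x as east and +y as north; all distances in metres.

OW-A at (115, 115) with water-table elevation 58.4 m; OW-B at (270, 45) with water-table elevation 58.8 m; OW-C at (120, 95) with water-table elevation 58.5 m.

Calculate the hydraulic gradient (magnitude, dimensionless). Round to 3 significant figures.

0.00492

Differences from OW-A: to OW-B (Δx, Δy, Δh) = (155, -70, +0.4); to OW-C = (5, -20, +0.1).
Determinant of the coordinate differences = 155·(-20) − 5·(-70) = -2750.
∂h/∂x = [(+0.4)·(-20) − (+0.1)·(-70)] / -2750 = +0.0003636
∂h/∂y = [155·(+0.1) − 5·(+0.4)] / -2750 = -0.004909
|∇h| = √(0.0003636² + -0.004909²) = 0.004922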